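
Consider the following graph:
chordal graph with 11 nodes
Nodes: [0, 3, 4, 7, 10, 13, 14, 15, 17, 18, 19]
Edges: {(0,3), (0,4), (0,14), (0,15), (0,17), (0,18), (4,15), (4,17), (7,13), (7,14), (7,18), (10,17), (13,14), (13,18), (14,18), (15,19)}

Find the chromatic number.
Clique number ω(G) = 4 (lower bound: χ ≥ ω).
The clique on [7, 13, 14, 18] has size 4, forcing χ ≥ 4, and the coloring below uses 4 colors, so χ(G) = 4.
A valid 4-coloring: color 1: [0, 10, 13, 19]; color 2: [3, 15, 17, 18]; color 3: [4, 14]; color 4: [7].

χ(G) = 4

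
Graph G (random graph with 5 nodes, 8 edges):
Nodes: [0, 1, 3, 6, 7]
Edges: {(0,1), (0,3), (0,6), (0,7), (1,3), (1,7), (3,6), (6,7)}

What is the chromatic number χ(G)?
χ(G) = 3

Clique number ω(G) = 3 (lower bound: χ ≥ ω).
The clique on [0, 1, 3] has size 3, forcing χ ≥ 3, and the coloring below uses 3 colors, so χ(G) = 3.
A valid 3-coloring: color 1: [0]; color 2: [1, 6]; color 3: [3, 7].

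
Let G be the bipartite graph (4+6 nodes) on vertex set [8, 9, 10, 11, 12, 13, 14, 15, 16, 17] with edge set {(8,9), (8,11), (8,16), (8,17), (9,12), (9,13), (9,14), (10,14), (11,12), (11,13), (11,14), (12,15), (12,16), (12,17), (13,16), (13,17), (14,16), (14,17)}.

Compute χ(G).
Clique number ω(G) = 2 (lower bound: χ ≥ ω).
The graph is bipartite (no odd cycle), so 2 colors suffice: χ(G) = 2.
A valid 2-coloring: color 1: [8, 12, 13, 14]; color 2: [9, 10, 11, 15, 16, 17].

χ(G) = 2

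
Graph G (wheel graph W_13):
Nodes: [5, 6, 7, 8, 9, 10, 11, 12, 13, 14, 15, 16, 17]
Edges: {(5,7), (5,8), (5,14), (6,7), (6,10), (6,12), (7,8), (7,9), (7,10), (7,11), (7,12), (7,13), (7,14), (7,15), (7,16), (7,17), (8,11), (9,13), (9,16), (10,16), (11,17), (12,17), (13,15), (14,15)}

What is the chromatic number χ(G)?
χ(G) = 3

Clique number ω(G) = 3 (lower bound: χ ≥ ω).
The clique on [5, 7, 8] has size 3, forcing χ ≥ 3, and the coloring below uses 3 colors, so χ(G) = 3.
A valid 3-coloring: color 1: [7]; color 2: [5, 9, 10, 11, 12, 15]; color 3: [6, 8, 13, 14, 16, 17].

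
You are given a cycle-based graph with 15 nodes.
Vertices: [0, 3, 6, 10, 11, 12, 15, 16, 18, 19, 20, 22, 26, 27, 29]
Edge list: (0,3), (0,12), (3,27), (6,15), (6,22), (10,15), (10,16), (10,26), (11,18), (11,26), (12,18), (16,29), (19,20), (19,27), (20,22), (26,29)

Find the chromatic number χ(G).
Clique number ω(G) = 2 (lower bound: χ ≥ ω).
Odd cycle [18, 12, 0, 3, 27, 19, 20, 22, 6, 15, 10, 26, 11] needs 3 colors (χ ≥ 3).
The coloring below uses 3 colors, so χ(G) = 3.
A valid 3-coloring: color 1: [0, 6, 16, 18, 20, 26, 27]; color 2: [3, 10, 11, 12, 19, 22, 29]; color 3: [15].

χ(G) = 3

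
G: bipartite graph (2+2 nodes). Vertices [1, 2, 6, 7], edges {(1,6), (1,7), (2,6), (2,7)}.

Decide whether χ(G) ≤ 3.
Yes, G is 3-colorable

A valid 3-coloring: color 1: [6, 7]; color 2: [1, 2].
(χ(G) = 2 ≤ 3.)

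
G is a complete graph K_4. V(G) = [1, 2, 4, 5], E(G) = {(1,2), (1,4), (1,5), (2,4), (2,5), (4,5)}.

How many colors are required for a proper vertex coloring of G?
Clique number ω(G) = 4 (lower bound: χ ≥ ω).
The clique on [1, 2, 4, 5] has size 4, forcing χ ≥ 4, and the coloring below uses 4 colors, so χ(G) = 4.
A valid 4-coloring: color 1: [5]; color 2: [1]; color 3: [2]; color 4: [4].

χ(G) = 4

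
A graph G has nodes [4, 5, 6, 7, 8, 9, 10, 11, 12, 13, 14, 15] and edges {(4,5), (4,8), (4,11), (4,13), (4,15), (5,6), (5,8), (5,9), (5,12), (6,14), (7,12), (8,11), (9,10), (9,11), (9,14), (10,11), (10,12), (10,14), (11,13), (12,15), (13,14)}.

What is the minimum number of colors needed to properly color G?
Clique number ω(G) = 3 (lower bound: χ ≥ ω).
The clique on [4, 8, 11] has size 3, forcing χ ≥ 3, and the coloring below uses 3 colors, so χ(G) = 3.
A valid 3-coloring: color 1: [5, 7, 11, 14, 15]; color 2: [4, 6, 9, 12]; color 3: [8, 10, 13].

χ(G) = 3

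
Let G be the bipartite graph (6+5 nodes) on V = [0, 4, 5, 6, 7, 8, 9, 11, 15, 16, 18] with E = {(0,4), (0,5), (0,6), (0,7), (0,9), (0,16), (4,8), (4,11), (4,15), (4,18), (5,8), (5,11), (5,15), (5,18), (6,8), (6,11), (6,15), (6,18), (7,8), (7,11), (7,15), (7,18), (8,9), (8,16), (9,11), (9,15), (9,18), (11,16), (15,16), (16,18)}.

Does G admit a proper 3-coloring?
A valid 3-coloring: color 1: [0, 8, 11, 15, 18]; color 2: [4, 5, 6, 7, 9, 16].
(χ(G) = 2 ≤ 3.)

Yes, G is 3-colorable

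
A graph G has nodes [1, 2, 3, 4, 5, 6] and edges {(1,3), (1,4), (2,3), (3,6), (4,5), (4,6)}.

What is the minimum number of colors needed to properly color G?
χ(G) = 2

Clique number ω(G) = 2 (lower bound: χ ≥ ω).
The graph is bipartite (no odd cycle), so 2 colors suffice: χ(G) = 2.
A valid 2-coloring: color 1: [3, 4]; color 2: [1, 2, 5, 6].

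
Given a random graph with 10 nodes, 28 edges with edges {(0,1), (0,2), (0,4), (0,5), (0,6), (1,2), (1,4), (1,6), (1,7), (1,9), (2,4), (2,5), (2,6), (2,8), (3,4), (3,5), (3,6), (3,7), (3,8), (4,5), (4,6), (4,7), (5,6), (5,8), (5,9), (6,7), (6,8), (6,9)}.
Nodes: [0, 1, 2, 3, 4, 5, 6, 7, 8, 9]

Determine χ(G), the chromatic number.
χ(G) = 5

Clique number ω(G) = 5 (lower bound: χ ≥ ω).
The clique on [0, 1, 2, 4, 6] has size 5, forcing χ ≥ 5, and the coloring below uses 5 colors, so χ(G) = 5.
A valid 5-coloring: color 1: [6]; color 2: [4, 8, 9]; color 3: [1, 5]; color 4: [2, 3]; color 5: [0, 7].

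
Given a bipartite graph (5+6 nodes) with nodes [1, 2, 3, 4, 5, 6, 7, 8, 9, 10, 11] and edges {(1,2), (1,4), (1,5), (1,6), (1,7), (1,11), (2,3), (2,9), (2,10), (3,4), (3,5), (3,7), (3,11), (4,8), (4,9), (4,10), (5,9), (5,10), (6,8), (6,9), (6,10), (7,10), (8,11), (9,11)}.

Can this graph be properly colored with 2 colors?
Yes, G is 2-colorable

A valid 2-coloring: color 1: [1, 3, 8, 9, 10]; color 2: [2, 4, 5, 6, 7, 11].
(χ(G) = 2 ≤ 2.)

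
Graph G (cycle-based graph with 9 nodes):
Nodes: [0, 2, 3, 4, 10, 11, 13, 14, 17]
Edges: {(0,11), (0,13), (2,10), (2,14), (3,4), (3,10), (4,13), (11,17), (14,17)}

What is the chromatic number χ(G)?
Clique number ω(G) = 2 (lower bound: χ ≥ ω).
Odd cycle [2, 14, 17, 11, 0, 13, 4, 3, 10] needs 3 colors (χ ≥ 3).
The coloring below uses 3 colors, so χ(G) = 3.
A valid 3-coloring: color 1: [0, 2, 3, 17]; color 2: [10, 11, 13, 14]; color 3: [4].

χ(G) = 3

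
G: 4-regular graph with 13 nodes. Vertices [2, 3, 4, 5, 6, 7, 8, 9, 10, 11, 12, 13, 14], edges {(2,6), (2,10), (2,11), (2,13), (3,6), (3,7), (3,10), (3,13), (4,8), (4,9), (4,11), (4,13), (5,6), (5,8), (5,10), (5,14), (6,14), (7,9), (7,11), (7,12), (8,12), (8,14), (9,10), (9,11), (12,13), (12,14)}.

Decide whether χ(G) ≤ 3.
Yes, G is 3-colorable

A valid 3-coloring: color 1: [4, 7, 10, 14]; color 2: [2, 3, 5, 9, 12]; color 3: [6, 8, 11, 13].
(χ(G) = 3 ≤ 3.)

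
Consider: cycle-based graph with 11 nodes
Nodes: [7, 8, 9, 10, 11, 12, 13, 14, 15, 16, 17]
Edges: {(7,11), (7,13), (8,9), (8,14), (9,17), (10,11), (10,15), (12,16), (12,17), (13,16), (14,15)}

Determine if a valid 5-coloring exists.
Yes, G is 5-colorable

A valid 5-coloring: color 1: [7, 8, 10, 16, 17]; color 2: [9, 11, 12, 13, 15]; color 3: [14].
(χ(G) = 3 ≤ 5.)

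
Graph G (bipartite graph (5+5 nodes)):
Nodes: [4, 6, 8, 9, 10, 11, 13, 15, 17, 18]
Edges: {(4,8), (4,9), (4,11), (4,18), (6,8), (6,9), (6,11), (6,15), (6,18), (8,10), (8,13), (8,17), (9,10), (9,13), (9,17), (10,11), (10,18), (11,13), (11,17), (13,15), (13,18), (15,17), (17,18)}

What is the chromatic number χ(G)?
Clique number ω(G) = 2 (lower bound: χ ≥ ω).
The graph is bipartite (no odd cycle), so 2 colors suffice: χ(G) = 2.
A valid 2-coloring: color 1: [8, 9, 11, 15, 18]; color 2: [4, 6, 10, 13, 17].

χ(G) = 2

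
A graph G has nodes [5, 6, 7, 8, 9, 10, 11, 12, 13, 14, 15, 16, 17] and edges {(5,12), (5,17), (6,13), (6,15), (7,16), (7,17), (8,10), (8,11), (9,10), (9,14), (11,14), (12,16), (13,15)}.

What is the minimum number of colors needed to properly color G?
χ(G) = 3

Clique number ω(G) = 3 (lower bound: χ ≥ ω).
The clique on [6, 13, 15] has size 3, forcing χ ≥ 3, and the coloring below uses 3 colors, so χ(G) = 3.
A valid 3-coloring: color 1: [5, 7, 8, 9, 13]; color 2: [6, 10, 11, 16, 17]; color 3: [12, 14, 15].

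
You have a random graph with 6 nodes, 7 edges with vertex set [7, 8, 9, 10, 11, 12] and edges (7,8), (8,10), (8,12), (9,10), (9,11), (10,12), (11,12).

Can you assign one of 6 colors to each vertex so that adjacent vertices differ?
A valid 6-coloring: color 1: [7, 9, 12]; color 2: [10, 11]; color 3: [8].
(χ(G) = 3 ≤ 6.)

Yes, G is 6-colorable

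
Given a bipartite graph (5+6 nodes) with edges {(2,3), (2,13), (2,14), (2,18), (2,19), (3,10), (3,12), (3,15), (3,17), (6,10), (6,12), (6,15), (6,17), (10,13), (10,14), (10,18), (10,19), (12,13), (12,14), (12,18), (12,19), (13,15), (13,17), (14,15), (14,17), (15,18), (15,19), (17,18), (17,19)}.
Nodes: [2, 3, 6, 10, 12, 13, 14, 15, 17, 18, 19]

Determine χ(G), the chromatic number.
Clique number ω(G) = 2 (lower bound: χ ≥ ω).
The graph is bipartite (no odd cycle), so 2 colors suffice: χ(G) = 2.
A valid 2-coloring: color 1: [2, 10, 12, 15, 17]; color 2: [3, 6, 13, 14, 18, 19].

χ(G) = 2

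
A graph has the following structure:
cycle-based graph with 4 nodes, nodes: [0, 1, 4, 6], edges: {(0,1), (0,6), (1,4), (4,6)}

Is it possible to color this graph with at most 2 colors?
Yes, G is 2-colorable

A valid 2-coloring: color 1: [0, 4]; color 2: [1, 6].
(χ(G) = 2 ≤ 2.)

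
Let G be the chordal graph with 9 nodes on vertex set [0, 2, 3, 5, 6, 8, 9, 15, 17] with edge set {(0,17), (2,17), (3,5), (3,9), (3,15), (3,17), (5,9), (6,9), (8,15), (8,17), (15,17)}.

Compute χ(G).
χ(G) = 3

Clique number ω(G) = 3 (lower bound: χ ≥ ω).
The clique on [3, 5, 9] has size 3, forcing χ ≥ 3, and the coloring below uses 3 colors, so χ(G) = 3.
A valid 3-coloring: color 1: [9, 17]; color 2: [0, 2, 3, 6, 8]; color 3: [5, 15].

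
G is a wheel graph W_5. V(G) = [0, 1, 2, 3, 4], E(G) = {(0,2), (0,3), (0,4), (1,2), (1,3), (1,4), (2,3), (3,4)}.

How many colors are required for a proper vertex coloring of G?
Clique number ω(G) = 3 (lower bound: χ ≥ ω).
The clique on [0, 2, 3] has size 3, forcing χ ≥ 3, and the coloring below uses 3 colors, so χ(G) = 3.
A valid 3-coloring: color 1: [3]; color 2: [0, 1]; color 3: [2, 4].

χ(G) = 3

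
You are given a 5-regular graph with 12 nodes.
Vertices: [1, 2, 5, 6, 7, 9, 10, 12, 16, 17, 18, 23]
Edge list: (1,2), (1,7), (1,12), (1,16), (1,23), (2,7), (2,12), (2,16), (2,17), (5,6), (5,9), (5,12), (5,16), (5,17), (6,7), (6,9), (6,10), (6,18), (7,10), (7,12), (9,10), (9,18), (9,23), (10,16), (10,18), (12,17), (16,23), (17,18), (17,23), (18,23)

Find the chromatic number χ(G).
χ(G) = 4

Clique number ω(G) = 4 (lower bound: χ ≥ ω).
The clique on [1, 2, 7, 12] has size 4, forcing χ ≥ 4, and the coloring below uses 4 colors, so χ(G) = 4.
A valid 4-coloring: color 1: [2, 5, 10, 23]; color 2: [7, 16, 18]; color 3: [1, 6, 17]; color 4: [9, 12].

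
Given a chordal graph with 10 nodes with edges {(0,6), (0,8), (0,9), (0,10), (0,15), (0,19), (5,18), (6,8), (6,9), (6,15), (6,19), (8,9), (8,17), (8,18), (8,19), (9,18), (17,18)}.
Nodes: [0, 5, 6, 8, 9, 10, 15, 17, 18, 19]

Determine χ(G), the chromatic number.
χ(G) = 4

Clique number ω(G) = 4 (lower bound: χ ≥ ω).
The clique on [0, 6, 8, 9] has size 4, forcing χ ≥ 4, and the coloring below uses 4 colors, so χ(G) = 4.
A valid 4-coloring: color 1: [5, 8, 10, 15]; color 2: [0, 18]; color 3: [6, 17]; color 4: [9, 19].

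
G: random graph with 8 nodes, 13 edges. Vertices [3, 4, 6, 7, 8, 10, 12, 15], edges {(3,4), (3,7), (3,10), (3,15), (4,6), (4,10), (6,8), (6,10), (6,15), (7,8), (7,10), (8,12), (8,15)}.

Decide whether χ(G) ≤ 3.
A valid 3-coloring: color 1: [8, 10]; color 2: [3, 6, 12]; color 3: [4, 7, 15].
(χ(G) = 3 ≤ 3.)

Yes, G is 3-colorable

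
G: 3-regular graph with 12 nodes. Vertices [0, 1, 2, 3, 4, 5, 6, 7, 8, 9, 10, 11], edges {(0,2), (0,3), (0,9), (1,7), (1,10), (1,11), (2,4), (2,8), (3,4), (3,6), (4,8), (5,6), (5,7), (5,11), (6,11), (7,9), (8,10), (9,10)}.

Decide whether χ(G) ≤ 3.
Yes, G is 3-colorable

A valid 3-coloring: color 1: [0, 4, 7, 10, 11]; color 2: [1, 2, 3, 5, 9]; color 3: [6, 8].
(χ(G) = 3 ≤ 3.)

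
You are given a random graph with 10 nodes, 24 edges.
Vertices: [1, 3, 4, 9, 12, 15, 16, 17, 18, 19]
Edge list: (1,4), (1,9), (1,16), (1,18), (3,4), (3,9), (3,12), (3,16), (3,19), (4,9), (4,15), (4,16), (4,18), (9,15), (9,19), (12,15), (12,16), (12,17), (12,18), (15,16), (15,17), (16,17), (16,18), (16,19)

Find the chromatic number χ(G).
χ(G) = 4

Clique number ω(G) = 4 (lower bound: χ ≥ ω).
The clique on [12, 15, 16, 17] has size 4, forcing χ ≥ 4, and the coloring below uses 4 colors, so χ(G) = 4.
A valid 4-coloring: color 1: [9, 16]; color 2: [4, 12, 19]; color 3: [1, 3, 15]; color 4: [17, 18].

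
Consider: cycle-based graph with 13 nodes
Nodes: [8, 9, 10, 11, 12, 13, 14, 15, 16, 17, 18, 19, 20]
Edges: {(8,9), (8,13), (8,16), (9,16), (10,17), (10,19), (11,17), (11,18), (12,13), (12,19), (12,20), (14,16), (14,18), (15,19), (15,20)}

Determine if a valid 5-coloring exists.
A valid 5-coloring: color 1: [13, 16, 17, 18, 19, 20]; color 2: [8, 10, 11, 12, 14, 15]; color 3: [9].
(χ(G) = 3 ≤ 5.)

Yes, G is 5-colorable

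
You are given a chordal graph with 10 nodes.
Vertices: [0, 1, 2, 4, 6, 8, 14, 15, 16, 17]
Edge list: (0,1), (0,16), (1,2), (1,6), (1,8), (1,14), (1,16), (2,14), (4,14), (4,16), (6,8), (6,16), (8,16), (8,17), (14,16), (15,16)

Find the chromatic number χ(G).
χ(G) = 4

Clique number ω(G) = 4 (lower bound: χ ≥ ω).
The clique on [1, 6, 8, 16] has size 4, forcing χ ≥ 4, and the coloring below uses 4 colors, so χ(G) = 4.
A valid 4-coloring: color 1: [2, 16, 17]; color 2: [1, 4, 15]; color 3: [0, 8, 14]; color 4: [6].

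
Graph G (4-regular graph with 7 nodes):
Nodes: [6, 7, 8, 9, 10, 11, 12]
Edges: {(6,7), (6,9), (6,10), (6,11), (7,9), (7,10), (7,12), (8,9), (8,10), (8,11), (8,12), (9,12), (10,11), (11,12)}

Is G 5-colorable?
A valid 5-coloring: color 1: [7, 11]; color 2: [6, 8]; color 3: [9, 10]; color 4: [12].
(χ(G) = 4 ≤ 5.)

Yes, G is 5-colorable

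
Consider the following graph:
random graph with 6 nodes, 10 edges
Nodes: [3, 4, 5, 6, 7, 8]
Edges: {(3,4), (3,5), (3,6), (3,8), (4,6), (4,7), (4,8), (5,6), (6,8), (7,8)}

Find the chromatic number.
Clique number ω(G) = 4 (lower bound: χ ≥ ω).
The clique on [3, 4, 6, 8] has size 4, forcing χ ≥ 4, and the coloring below uses 4 colors, so χ(G) = 4.
A valid 4-coloring: color 1: [4, 5]; color 2: [8]; color 3: [3, 7]; color 4: [6].

χ(G) = 4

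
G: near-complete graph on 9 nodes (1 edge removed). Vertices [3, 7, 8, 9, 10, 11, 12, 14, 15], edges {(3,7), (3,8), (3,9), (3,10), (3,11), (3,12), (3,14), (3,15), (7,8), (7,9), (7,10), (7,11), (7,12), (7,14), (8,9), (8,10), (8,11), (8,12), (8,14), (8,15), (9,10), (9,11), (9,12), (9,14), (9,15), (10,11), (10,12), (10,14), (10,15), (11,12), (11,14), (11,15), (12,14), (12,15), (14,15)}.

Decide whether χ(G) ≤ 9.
Yes, G is 9-colorable

A valid 9-coloring: color 1: [12]; color 2: [9]; color 3: [11]; color 4: [10]; color 5: [14]; color 6: [8]; color 7: [3]; color 8: [7, 15].
(χ(G) = 8 ≤ 9.)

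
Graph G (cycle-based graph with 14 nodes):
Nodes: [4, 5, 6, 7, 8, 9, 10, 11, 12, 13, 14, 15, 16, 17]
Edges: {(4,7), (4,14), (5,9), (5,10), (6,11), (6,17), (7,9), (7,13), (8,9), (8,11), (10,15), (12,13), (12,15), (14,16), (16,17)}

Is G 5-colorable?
Yes, G is 5-colorable

A valid 5-coloring: color 1: [5, 7, 11, 14, 15, 17]; color 2: [4, 6, 9, 10, 12, 16]; color 3: [8, 13].
(χ(G) = 3 ≤ 5.)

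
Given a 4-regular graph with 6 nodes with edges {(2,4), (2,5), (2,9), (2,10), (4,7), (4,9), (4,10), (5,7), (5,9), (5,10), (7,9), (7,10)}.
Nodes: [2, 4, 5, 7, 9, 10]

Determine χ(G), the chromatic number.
Clique number ω(G) = 3 (lower bound: χ ≥ ω).
The clique on [2, 4, 9] has size 3, forcing χ ≥ 3, and the coloring below uses 3 colors, so χ(G) = 3.
A valid 3-coloring: color 1: [4, 5]; color 2: [9, 10]; color 3: [2, 7].

χ(G) = 3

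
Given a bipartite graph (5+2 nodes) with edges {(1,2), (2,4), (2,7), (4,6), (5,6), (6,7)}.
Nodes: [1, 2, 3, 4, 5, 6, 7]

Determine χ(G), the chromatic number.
Clique number ω(G) = 2 (lower bound: χ ≥ ω).
The graph is bipartite (no odd cycle), so 2 colors suffice: χ(G) = 2.
A valid 2-coloring: color 1: [2, 3, 6]; color 2: [1, 4, 5, 7].

χ(G) = 2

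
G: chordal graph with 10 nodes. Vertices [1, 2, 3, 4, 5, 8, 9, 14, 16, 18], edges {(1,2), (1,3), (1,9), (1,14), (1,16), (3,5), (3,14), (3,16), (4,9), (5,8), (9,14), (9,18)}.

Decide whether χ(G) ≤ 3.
A valid 3-coloring: color 1: [1, 4, 5, 18]; color 2: [2, 3, 8, 9]; color 3: [14, 16].
(χ(G) = 3 ≤ 3.)

Yes, G is 3-colorable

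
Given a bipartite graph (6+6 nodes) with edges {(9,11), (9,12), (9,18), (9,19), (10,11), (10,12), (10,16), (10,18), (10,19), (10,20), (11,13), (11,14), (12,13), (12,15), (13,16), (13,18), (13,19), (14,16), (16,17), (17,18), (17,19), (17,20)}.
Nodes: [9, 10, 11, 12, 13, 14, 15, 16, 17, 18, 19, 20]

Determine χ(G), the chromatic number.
Clique number ω(G) = 2 (lower bound: χ ≥ ω).
The graph is bipartite (no odd cycle), so 2 colors suffice: χ(G) = 2.
A valid 2-coloring: color 1: [9, 10, 13, 14, 15, 17]; color 2: [11, 12, 16, 18, 19, 20].

χ(G) = 2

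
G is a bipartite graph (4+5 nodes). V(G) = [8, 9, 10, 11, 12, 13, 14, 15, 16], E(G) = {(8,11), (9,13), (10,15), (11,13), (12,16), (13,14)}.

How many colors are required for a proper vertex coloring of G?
χ(G) = 2

Clique number ω(G) = 2 (lower bound: χ ≥ ω).
The graph is bipartite (no odd cycle), so 2 colors suffice: χ(G) = 2.
A valid 2-coloring: color 1: [8, 12, 13, 15]; color 2: [9, 10, 11, 14, 16].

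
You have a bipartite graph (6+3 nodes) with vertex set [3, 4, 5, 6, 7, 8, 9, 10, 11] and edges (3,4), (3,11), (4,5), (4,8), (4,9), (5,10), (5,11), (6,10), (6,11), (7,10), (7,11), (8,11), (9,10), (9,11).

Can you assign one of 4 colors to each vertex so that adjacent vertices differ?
Yes, G is 4-colorable

A valid 4-coloring: color 1: [4, 10, 11]; color 2: [3, 5, 6, 7, 8, 9].
(χ(G) = 2 ≤ 4.)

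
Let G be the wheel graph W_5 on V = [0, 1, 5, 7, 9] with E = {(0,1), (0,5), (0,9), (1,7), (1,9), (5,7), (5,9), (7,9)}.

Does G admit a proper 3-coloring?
Yes, G is 3-colorable

A valid 3-coloring: color 1: [9]; color 2: [1, 5]; color 3: [0, 7].
(χ(G) = 3 ≤ 3.)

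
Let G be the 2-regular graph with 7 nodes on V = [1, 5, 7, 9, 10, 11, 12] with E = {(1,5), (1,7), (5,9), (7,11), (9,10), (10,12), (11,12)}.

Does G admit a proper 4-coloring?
Yes, G is 4-colorable

A valid 4-coloring: color 1: [1, 10, 11]; color 2: [7, 9, 12]; color 3: [5].
(χ(G) = 3 ≤ 4.)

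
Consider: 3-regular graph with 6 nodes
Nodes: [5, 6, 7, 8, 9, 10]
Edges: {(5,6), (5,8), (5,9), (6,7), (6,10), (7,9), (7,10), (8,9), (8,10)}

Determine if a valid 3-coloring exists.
Yes, G is 3-colorable

A valid 3-coloring: color 1: [5, 7]; color 2: [6, 8]; color 3: [9, 10].
(χ(G) = 3 ≤ 3.)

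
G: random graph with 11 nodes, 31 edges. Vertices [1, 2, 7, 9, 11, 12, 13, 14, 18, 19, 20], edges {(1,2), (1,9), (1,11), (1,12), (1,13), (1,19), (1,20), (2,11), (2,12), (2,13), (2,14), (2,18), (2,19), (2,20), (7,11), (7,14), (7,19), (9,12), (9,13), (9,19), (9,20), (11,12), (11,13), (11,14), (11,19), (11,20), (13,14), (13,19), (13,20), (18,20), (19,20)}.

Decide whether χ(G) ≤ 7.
A valid 7-coloring: color 1: [9, 11, 18]; color 2: [2, 7]; color 3: [12, 14, 20]; color 4: [13]; color 5: [1]; color 6: [19].
(χ(G) = 6 ≤ 7.)

Yes, G is 7-colorable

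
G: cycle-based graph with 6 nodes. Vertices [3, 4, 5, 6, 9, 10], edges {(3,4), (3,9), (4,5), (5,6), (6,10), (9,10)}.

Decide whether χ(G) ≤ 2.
A valid 2-coloring: color 1: [3, 5, 10]; color 2: [4, 6, 9].
(χ(G) = 2 ≤ 2.)

Yes, G is 2-colorable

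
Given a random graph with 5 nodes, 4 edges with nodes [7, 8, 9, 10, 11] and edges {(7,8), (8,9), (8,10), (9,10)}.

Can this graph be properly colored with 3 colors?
Yes, G is 3-colorable

A valid 3-coloring: color 1: [8, 11]; color 2: [7, 10]; color 3: [9].
(χ(G) = 3 ≤ 3.)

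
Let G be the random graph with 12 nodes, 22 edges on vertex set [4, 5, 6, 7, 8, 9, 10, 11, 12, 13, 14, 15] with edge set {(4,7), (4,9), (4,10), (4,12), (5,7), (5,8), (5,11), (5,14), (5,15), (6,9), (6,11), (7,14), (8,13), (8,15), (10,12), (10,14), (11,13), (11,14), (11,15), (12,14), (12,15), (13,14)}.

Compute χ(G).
χ(G) = 3

Clique number ω(G) = 3 (lower bound: χ ≥ ω).
The clique on [4, 10, 12] has size 3, forcing χ ≥ 3, and the coloring below uses 3 colors, so χ(G) = 3.
A valid 3-coloring: color 1: [4, 6, 14, 15]; color 2: [5, 9, 10, 13]; color 3: [7, 8, 11, 12].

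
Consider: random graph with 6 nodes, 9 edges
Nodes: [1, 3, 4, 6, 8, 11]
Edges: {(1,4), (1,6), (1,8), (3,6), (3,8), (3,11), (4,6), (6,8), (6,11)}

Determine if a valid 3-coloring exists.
Yes, G is 3-colorable

A valid 3-coloring: color 1: [6]; color 2: [1, 3]; color 3: [4, 8, 11].
(χ(G) = 3 ≤ 3.)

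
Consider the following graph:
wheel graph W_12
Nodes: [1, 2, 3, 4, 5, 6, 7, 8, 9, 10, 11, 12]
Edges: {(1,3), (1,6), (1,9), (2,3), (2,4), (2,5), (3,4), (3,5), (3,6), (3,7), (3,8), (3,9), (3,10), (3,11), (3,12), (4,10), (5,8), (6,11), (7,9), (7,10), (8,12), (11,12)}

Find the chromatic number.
Clique number ω(G) = 3 (lower bound: χ ≥ ω).
Odd cycle [6, 1, 9, 7, 10, 4, 2, 5, 8, 12, 11] needs 3 colors (χ ≥ 3).
Vertex 3 is adjacent to every vertex of [1, 2, 4, 5, 6, 7, 8, 9, 10, 11, 12], which already need 3 colors among themselves, so 3 needs a new color (χ ≥ 4).
The coloring below uses 4 colors, so χ(G) = 4.
A valid 4-coloring: color 1: [3]; color 2: [2, 6, 9, 10, 12]; color 3: [1, 4, 5, 7, 11]; color 4: [8].

χ(G) = 4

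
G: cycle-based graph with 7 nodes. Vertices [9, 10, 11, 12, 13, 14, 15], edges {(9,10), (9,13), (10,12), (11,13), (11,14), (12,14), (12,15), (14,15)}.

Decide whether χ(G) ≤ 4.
Yes, G is 4-colorable

A valid 4-coloring: color 1: [10, 13, 14]; color 2: [9, 11, 12]; color 3: [15].
(χ(G) = 3 ≤ 4.)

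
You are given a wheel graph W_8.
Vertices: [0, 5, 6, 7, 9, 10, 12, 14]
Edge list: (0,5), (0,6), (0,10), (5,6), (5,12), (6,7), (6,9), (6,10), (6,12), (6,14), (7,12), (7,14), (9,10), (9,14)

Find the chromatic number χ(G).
Clique number ω(G) = 3 (lower bound: χ ≥ ω).
Odd cycle [7, 12, 5, 0, 10, 9, 14] needs 3 colors (χ ≥ 3).
Vertex 6 is adjacent to every vertex of [0, 5, 7, 9, 10, 12, 14], which already need 3 colors among themselves, so 6 needs a new color (χ ≥ 4).
The coloring below uses 4 colors, so χ(G) = 4.
A valid 4-coloring: color 1: [6]; color 2: [5, 7, 9]; color 3: [0, 12, 14]; color 4: [10].

χ(G) = 4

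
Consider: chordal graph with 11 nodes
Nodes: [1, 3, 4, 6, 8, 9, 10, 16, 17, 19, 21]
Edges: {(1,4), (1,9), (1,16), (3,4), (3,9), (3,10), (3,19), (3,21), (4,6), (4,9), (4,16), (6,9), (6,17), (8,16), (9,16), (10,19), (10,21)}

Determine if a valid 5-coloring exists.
A valid 5-coloring: color 1: [4, 8, 10, 17]; color 2: [3, 6, 16]; color 3: [9, 19, 21]; color 4: [1].
(χ(G) = 4 ≤ 5.)

Yes, G is 5-colorable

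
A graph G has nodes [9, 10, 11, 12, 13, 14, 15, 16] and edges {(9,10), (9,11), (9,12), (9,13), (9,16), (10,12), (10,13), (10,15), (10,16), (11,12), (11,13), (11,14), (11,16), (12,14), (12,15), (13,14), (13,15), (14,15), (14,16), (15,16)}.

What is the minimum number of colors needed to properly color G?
χ(G) = 4

Clique number ω(G) = 3 (lower bound: χ ≥ ω).
Odd cycle [14, 15, 10, 9, 11] needs 3 colors (χ ≥ 3).
Vertex 12 is adjacent to every vertex of [9, 10, 11, 14, 15], which already need 3 colors among themselves, so 12 needs a new color (χ ≥ 4).
The coloring below uses 4 colors, so χ(G) = 4.
A valid 4-coloring: color 1: [9, 15]; color 2: [10, 11]; color 3: [12, 13, 16]; color 4: [14].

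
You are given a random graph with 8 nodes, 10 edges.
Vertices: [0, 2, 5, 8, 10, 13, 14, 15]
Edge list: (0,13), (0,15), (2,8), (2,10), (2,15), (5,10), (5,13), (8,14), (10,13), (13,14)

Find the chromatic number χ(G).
χ(G) = 3

Clique number ω(G) = 3 (lower bound: χ ≥ ω).
The clique on [5, 10, 13] has size 3, forcing χ ≥ 3, and the coloring below uses 3 colors, so χ(G) = 3.
A valid 3-coloring: color 1: [2, 13]; color 2: [10, 14, 15]; color 3: [0, 5, 8].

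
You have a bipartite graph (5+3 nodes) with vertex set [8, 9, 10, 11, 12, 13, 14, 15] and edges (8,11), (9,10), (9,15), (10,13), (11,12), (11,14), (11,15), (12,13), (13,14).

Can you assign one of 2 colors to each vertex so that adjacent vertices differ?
Yes, G is 2-colorable

A valid 2-coloring: color 1: [9, 11, 13]; color 2: [8, 10, 12, 14, 15].
(χ(G) = 2 ≤ 2.)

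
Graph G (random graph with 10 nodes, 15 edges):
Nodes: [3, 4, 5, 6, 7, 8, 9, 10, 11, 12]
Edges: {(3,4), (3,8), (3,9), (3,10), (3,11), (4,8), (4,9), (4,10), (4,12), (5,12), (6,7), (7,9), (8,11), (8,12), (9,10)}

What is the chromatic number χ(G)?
Clique number ω(G) = 4 (lower bound: χ ≥ ω).
The clique on [3, 4, 9, 10] has size 4, forcing χ ≥ 4, and the coloring below uses 4 colors, so χ(G) = 4.
A valid 4-coloring: color 1: [3, 7, 12]; color 2: [4, 5, 6, 11]; color 3: [8, 9]; color 4: [10].

χ(G) = 4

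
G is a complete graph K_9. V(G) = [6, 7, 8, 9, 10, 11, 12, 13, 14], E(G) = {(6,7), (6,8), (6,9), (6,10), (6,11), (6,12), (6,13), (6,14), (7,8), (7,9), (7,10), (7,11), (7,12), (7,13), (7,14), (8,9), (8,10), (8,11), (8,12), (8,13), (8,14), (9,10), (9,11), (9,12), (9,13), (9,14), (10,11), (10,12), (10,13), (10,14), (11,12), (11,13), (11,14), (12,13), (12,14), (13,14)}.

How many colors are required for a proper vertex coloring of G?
Clique number ω(G) = 9 (lower bound: χ ≥ ω).
The clique on [6, 7, 8, 9, 10, 11, 12, 13, 14] has size 9, forcing χ ≥ 9, and the coloring below uses 9 colors, so χ(G) = 9.
A valid 9-coloring: color 1: [7]; color 2: [9]; color 3: [13]; color 4: [12]; color 5: [14]; color 6: [11]; color 7: [8]; color 8: [10]; color 9: [6].

χ(G) = 9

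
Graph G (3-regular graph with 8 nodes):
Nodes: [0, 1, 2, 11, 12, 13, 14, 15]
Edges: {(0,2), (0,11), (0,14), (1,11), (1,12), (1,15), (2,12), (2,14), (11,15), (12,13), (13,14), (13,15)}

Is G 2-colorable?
No, G is not 2-colorable

The clique on vertices [0, 2, 14] has size 3 > 2, so it alone needs 3 colors.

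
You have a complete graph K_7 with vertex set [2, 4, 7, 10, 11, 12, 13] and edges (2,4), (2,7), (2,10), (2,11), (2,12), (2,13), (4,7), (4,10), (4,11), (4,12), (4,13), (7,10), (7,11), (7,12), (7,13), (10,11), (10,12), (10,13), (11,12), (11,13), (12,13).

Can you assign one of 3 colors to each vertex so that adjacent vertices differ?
The clique on vertices [2, 4, 7, 10, 11, 12, 13] has size 7 > 3, so it alone needs 7 colors.

No, G is not 3-colorable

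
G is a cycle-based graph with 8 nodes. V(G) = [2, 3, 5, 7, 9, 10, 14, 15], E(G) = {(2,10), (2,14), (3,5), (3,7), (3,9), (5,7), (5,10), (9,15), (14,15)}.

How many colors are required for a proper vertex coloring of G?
Clique number ω(G) = 3 (lower bound: χ ≥ ω).
The clique on [3, 5, 7] has size 3, forcing χ ≥ 3, and the coloring below uses 3 colors, so χ(G) = 3.
A valid 3-coloring: color 1: [2, 5, 15]; color 2: [3, 10, 14]; color 3: [7, 9].

χ(G) = 3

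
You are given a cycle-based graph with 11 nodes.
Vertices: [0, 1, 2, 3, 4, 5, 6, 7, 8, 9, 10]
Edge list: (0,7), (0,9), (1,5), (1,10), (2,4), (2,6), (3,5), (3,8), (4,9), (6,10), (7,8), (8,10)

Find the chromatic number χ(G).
χ(G) = 3

Clique number ω(G) = 2 (lower bound: χ ≥ ω).
Odd cycle [3, 5, 1, 10, 8] needs 3 colors (χ ≥ 3).
The coloring below uses 3 colors, so χ(G) = 3.
A valid 3-coloring: color 1: [0, 4, 5, 6, 8]; color 2: [2, 3, 7, 9, 10]; color 3: [1].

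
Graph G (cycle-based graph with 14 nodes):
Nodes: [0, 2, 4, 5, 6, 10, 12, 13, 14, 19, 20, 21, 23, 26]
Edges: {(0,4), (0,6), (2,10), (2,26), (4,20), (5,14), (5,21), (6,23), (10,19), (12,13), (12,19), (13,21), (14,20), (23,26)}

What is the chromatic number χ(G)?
Clique number ω(G) = 2 (lower bound: χ ≥ ω).
The graph is bipartite (no odd cycle), so 2 colors suffice: χ(G) = 2.
A valid 2-coloring: color 1: [0, 2, 5, 13, 19, 20, 23]; color 2: [4, 6, 10, 12, 14, 21, 26].

χ(G) = 2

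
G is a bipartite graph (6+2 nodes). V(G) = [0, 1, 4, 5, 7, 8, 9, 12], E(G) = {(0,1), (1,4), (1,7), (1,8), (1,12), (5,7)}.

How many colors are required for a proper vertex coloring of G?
Clique number ω(G) = 2 (lower bound: χ ≥ ω).
The graph is bipartite (no odd cycle), so 2 colors suffice: χ(G) = 2.
A valid 2-coloring: color 1: [1, 5, 9]; color 2: [0, 4, 7, 8, 12].

χ(G) = 2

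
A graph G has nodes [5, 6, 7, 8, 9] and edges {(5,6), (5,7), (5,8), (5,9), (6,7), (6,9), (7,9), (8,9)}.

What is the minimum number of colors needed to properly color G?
Clique number ω(G) = 4 (lower bound: χ ≥ ω).
The clique on [5, 6, 7, 9] has size 4, forcing χ ≥ 4, and the coloring below uses 4 colors, so χ(G) = 4.
A valid 4-coloring: color 1: [9]; color 2: [5]; color 3: [7, 8]; color 4: [6].

χ(G) = 4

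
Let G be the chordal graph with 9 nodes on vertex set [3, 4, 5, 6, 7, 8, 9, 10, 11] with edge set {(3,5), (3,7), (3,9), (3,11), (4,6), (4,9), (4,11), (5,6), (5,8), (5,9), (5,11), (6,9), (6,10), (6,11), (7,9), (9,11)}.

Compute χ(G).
Clique number ω(G) = 4 (lower bound: χ ≥ ω).
The clique on [4, 6, 9, 11] has size 4, forcing χ ≥ 4, and the coloring below uses 4 colors, so χ(G) = 4.
A valid 4-coloring: color 1: [8, 9, 10]; color 2: [3, 6]; color 3: [7, 11]; color 4: [4, 5].

χ(G) = 4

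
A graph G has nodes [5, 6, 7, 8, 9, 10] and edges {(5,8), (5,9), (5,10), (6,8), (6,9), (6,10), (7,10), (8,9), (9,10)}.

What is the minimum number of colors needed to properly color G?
χ(G) = 3

Clique number ω(G) = 3 (lower bound: χ ≥ ω).
The clique on [5, 8, 9] has size 3, forcing χ ≥ 3, and the coloring below uses 3 colors, so χ(G) = 3.
A valid 3-coloring: color 1: [8, 10]; color 2: [7, 9]; color 3: [5, 6].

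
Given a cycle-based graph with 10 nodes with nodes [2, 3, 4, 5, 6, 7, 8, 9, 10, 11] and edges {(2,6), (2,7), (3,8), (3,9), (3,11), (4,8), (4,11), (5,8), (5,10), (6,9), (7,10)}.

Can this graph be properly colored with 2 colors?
Yes, G is 2-colorable

A valid 2-coloring: color 1: [2, 8, 9, 10, 11]; color 2: [3, 4, 5, 6, 7].
(χ(G) = 2 ≤ 2.)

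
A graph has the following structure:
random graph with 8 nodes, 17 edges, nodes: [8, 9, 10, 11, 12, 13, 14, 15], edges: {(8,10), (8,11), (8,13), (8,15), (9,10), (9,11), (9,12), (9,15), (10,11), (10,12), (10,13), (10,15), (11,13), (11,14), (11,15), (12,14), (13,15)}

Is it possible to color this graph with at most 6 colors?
Yes, G is 6-colorable

A valid 6-coloring: color 1: [11, 12]; color 2: [10, 14]; color 3: [15]; color 4: [8, 9]; color 5: [13].
(χ(G) = 5 ≤ 6.)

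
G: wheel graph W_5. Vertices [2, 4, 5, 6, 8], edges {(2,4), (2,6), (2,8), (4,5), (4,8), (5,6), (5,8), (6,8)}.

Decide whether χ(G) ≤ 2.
No, G is not 2-colorable

The clique on vertices [2, 4, 8] has size 3 > 2, so it alone needs 3 colors.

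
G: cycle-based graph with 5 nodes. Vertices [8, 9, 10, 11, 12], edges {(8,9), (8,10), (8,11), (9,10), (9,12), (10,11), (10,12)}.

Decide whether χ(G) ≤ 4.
A valid 4-coloring: color 1: [10]; color 2: [8, 12]; color 3: [9, 11].
(χ(G) = 3 ≤ 4.)

Yes, G is 4-colorable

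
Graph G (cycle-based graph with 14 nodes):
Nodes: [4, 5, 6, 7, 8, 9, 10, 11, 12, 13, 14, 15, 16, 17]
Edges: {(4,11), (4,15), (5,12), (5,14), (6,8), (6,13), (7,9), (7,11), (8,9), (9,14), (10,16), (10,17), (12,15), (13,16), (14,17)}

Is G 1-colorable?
Edge (4,11) forces its endpoints to differ, so 1 color is not enough.

No, G is not 1-colorable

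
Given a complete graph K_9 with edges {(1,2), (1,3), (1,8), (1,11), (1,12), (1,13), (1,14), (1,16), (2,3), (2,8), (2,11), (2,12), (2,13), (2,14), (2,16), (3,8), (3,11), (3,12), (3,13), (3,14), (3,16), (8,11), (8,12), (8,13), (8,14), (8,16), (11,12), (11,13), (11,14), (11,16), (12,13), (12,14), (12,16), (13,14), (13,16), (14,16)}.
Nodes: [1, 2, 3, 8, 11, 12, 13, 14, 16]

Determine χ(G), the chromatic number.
Clique number ω(G) = 9 (lower bound: χ ≥ ω).
The clique on [1, 2, 3, 8, 11, 12, 13, 14, 16] has size 9, forcing χ ≥ 9, and the coloring below uses 9 colors, so χ(G) = 9.
A valid 9-coloring: color 1: [8]; color 2: [14]; color 3: [13]; color 4: [11]; color 5: [2]; color 6: [12]; color 7: [3]; color 8: [16]; color 9: [1].

χ(G) = 9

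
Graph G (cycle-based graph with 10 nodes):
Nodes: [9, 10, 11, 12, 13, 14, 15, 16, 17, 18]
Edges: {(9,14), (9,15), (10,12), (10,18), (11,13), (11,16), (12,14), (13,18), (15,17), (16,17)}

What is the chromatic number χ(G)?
χ(G) = 2

Clique number ω(G) = 2 (lower bound: χ ≥ ω).
The graph is bipartite (no odd cycle), so 2 colors suffice: χ(G) = 2.
A valid 2-coloring: color 1: [9, 11, 12, 17, 18]; color 2: [10, 13, 14, 15, 16].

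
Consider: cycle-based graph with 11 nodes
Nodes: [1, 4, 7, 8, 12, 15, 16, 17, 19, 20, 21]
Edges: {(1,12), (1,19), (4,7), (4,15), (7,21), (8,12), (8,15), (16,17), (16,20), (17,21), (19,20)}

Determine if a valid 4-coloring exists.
Yes, G is 4-colorable

A valid 4-coloring: color 1: [7, 12, 15, 17, 19]; color 2: [1, 4, 8, 20, 21]; color 3: [16].
(χ(G) = 3 ≤ 4.)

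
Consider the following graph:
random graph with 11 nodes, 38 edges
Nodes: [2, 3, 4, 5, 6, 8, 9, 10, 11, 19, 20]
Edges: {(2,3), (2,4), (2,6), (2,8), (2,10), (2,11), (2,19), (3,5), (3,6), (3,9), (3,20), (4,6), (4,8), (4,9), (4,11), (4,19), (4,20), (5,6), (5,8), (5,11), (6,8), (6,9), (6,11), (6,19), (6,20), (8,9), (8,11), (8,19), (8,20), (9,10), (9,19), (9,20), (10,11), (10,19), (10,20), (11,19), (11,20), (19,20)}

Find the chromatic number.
Clique number ω(G) = 6 (lower bound: χ ≥ ω).
The clique on [4, 6, 8, 9, 19, 20] has size 6, forcing χ ≥ 6, and the coloring below uses 6 colors, so χ(G) = 6.
A valid 6-coloring: color 1: [6, 10]; color 2: [5, 19]; color 3: [9, 11]; color 4: [2, 20]; color 5: [3, 8]; color 6: [4].

χ(G) = 6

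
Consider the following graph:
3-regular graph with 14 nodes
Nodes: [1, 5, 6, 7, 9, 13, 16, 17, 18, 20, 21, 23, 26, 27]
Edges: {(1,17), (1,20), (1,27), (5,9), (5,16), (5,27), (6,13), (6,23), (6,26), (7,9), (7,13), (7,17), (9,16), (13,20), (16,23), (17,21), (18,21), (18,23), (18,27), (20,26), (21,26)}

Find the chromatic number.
Clique number ω(G) = 3 (lower bound: χ ≥ ω).
The clique on [5, 9, 16] has size 3, forcing χ ≥ 3, and the coloring below uses 3 colors, so χ(G) = 3.
A valid 3-coloring: color 1: [9, 13, 17, 23, 26, 27]; color 2: [1, 6, 7, 16, 18]; color 3: [5, 20, 21].

χ(G) = 3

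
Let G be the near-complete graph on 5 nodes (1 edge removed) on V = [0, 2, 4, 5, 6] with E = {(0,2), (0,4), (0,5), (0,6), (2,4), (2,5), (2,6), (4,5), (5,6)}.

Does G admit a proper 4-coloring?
A valid 4-coloring: color 1: [5]; color 2: [2]; color 3: [0]; color 4: [4, 6].
(χ(G) = 4 ≤ 4.)

Yes, G is 4-colorable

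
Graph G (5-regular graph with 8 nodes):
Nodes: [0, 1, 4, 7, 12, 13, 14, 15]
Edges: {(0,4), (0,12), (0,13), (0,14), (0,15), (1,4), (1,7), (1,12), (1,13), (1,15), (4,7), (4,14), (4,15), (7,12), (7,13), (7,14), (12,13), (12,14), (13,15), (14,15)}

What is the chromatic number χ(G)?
Clique number ω(G) = 4 (lower bound: χ ≥ ω).
The clique on [0, 4, 14, 15] has size 4, forcing χ ≥ 4, and the coloring below uses 4 colors, so χ(G) = 4.
A valid 4-coloring: color 1: [7, 15]; color 2: [4, 12]; color 3: [13, 14]; color 4: [0, 1].

χ(G) = 4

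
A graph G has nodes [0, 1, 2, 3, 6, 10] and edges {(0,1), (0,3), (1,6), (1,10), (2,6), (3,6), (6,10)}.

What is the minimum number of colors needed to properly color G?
Clique number ω(G) = 3 (lower bound: χ ≥ ω).
The clique on [1, 6, 10] has size 3, forcing χ ≥ 3, and the coloring below uses 3 colors, so χ(G) = 3.
A valid 3-coloring: color 1: [0, 6]; color 2: [1, 2, 3]; color 3: [10].

χ(G) = 3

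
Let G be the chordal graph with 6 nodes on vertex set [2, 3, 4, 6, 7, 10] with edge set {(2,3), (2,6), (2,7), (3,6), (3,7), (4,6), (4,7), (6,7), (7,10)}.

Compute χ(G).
χ(G) = 4

Clique number ω(G) = 4 (lower bound: χ ≥ ω).
The clique on [2, 3, 6, 7] has size 4, forcing χ ≥ 4, and the coloring below uses 4 colors, so χ(G) = 4.
A valid 4-coloring: color 1: [7]; color 2: [6, 10]; color 3: [2, 4]; color 4: [3].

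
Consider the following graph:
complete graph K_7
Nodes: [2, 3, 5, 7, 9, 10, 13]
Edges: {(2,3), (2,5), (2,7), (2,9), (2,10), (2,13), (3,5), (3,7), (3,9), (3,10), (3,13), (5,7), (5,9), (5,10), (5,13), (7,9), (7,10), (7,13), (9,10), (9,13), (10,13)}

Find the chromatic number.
Clique number ω(G) = 7 (lower bound: χ ≥ ω).
The clique on [2, 3, 5, 7, 9, 10, 13] has size 7, forcing χ ≥ 7, and the coloring below uses 7 colors, so χ(G) = 7.
A valid 7-coloring: color 1: [10]; color 2: [7]; color 3: [9]; color 4: [3]; color 5: [2]; color 6: [13]; color 7: [5].

χ(G) = 7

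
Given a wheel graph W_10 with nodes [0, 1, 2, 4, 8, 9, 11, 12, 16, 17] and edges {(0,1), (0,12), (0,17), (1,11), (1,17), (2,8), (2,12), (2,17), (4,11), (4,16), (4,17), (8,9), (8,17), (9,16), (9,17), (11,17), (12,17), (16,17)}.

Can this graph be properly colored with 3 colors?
Odd cycle [4, 11, 1, 0, 12, 2, 8, 9, 16] needs 3 colors (χ ≥ 3).
Vertex 17 is adjacent to every vertex of [0, 1, 2, 4, 8, 9, 11, 12, 16], which already need 3 colors among themselves, so 17 needs a new color (χ ≥ 4).
Hence χ(G) ≥ 4 > 3, so no proper 3-coloring exists.

No, G is not 3-colorable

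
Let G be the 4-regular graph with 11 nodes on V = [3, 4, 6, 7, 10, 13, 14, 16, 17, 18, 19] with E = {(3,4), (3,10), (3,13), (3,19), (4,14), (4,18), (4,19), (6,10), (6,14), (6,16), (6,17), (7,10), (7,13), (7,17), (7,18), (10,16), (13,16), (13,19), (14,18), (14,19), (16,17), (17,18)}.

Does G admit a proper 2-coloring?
No, G is not 2-colorable

The clique on vertices [3, 4, 19] has size 3 > 2, so it alone needs 3 colors.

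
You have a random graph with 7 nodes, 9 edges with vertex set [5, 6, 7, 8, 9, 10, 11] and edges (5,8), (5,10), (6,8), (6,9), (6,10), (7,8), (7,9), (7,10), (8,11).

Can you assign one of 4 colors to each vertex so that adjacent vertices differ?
A valid 4-coloring: color 1: [8, 9, 10]; color 2: [5, 6, 7, 11].
(χ(G) = 2 ≤ 4.)

Yes, G is 4-colorable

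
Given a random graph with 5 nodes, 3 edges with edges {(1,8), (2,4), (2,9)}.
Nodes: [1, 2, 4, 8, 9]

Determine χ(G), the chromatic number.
χ(G) = 2

Clique number ω(G) = 2 (lower bound: χ ≥ ω).
The graph is bipartite (no odd cycle), so 2 colors suffice: χ(G) = 2.
A valid 2-coloring: color 1: [1, 2]; color 2: [4, 8, 9].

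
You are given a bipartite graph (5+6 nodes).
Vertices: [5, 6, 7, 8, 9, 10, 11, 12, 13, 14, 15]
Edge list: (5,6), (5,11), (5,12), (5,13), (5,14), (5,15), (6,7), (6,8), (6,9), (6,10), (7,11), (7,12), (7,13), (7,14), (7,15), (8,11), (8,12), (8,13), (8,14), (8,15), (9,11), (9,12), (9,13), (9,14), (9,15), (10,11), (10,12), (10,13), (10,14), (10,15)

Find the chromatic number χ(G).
χ(G) = 2

Clique number ω(G) = 2 (lower bound: χ ≥ ω).
The graph is bipartite (no odd cycle), so 2 colors suffice: χ(G) = 2.
A valid 2-coloring: color 1: [5, 7, 8, 9, 10]; color 2: [6, 11, 12, 13, 14, 15].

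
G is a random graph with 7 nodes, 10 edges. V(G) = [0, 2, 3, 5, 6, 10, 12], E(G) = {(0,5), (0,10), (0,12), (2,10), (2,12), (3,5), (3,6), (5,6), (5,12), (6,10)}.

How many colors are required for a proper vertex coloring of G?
χ(G) = 3

Clique number ω(G) = 3 (lower bound: χ ≥ ω).
The clique on [0, 5, 12] has size 3, forcing χ ≥ 3, and the coloring below uses 3 colors, so χ(G) = 3.
A valid 3-coloring: color 1: [2, 5]; color 2: [0, 6]; color 3: [3, 10, 12].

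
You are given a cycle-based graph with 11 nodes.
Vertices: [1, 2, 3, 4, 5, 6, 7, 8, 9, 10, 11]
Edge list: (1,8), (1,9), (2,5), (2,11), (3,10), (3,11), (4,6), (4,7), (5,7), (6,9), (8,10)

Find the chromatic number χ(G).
χ(G) = 3

Clique number ω(G) = 2 (lower bound: χ ≥ ω).
Odd cycle [6, 4, 7, 5, 2, 11, 3, 10, 8, 1, 9] needs 3 colors (χ ≥ 3).
The coloring below uses 3 colors, so χ(G) = 3.
A valid 3-coloring: color 1: [1, 2, 3, 6, 7]; color 2: [4, 5, 9, 10, 11]; color 3: [8].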